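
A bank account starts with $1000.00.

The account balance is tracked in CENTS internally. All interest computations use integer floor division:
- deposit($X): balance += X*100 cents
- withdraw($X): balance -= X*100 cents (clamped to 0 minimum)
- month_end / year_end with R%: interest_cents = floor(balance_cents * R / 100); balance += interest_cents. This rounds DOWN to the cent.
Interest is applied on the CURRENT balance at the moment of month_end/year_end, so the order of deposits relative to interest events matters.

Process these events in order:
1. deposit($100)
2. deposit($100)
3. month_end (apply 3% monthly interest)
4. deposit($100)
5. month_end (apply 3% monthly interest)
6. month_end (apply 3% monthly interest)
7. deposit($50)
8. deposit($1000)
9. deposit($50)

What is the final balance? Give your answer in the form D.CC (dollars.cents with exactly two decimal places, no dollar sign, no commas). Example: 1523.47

After 1 (deposit($100)): balance=$1100.00 total_interest=$0.00
After 2 (deposit($100)): balance=$1200.00 total_interest=$0.00
After 3 (month_end (apply 3% monthly interest)): balance=$1236.00 total_interest=$36.00
After 4 (deposit($100)): balance=$1336.00 total_interest=$36.00
After 5 (month_end (apply 3% monthly interest)): balance=$1376.08 total_interest=$76.08
After 6 (month_end (apply 3% monthly interest)): balance=$1417.36 total_interest=$117.36
After 7 (deposit($50)): balance=$1467.36 total_interest=$117.36
After 8 (deposit($1000)): balance=$2467.36 total_interest=$117.36
After 9 (deposit($50)): balance=$2517.36 total_interest=$117.36

Answer: 2517.36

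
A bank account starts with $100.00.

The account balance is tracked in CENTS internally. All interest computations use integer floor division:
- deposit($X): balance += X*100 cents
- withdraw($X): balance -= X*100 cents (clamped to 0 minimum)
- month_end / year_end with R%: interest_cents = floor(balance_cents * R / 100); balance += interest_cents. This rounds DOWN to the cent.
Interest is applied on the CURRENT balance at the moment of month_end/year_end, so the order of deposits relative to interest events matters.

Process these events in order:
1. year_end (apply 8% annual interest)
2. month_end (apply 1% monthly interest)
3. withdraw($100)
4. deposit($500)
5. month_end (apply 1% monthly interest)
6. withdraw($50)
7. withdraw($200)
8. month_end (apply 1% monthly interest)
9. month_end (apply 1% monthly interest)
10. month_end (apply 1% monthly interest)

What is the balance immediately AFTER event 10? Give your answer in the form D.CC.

After 1 (year_end (apply 8% annual interest)): balance=$108.00 total_interest=$8.00
After 2 (month_end (apply 1% monthly interest)): balance=$109.08 total_interest=$9.08
After 3 (withdraw($100)): balance=$9.08 total_interest=$9.08
After 4 (deposit($500)): balance=$509.08 total_interest=$9.08
After 5 (month_end (apply 1% monthly interest)): balance=$514.17 total_interest=$14.17
After 6 (withdraw($50)): balance=$464.17 total_interest=$14.17
After 7 (withdraw($200)): balance=$264.17 total_interest=$14.17
After 8 (month_end (apply 1% monthly interest)): balance=$266.81 total_interest=$16.81
After 9 (month_end (apply 1% monthly interest)): balance=$269.47 total_interest=$19.47
After 10 (month_end (apply 1% monthly interest)): balance=$272.16 total_interest=$22.16

Answer: 272.16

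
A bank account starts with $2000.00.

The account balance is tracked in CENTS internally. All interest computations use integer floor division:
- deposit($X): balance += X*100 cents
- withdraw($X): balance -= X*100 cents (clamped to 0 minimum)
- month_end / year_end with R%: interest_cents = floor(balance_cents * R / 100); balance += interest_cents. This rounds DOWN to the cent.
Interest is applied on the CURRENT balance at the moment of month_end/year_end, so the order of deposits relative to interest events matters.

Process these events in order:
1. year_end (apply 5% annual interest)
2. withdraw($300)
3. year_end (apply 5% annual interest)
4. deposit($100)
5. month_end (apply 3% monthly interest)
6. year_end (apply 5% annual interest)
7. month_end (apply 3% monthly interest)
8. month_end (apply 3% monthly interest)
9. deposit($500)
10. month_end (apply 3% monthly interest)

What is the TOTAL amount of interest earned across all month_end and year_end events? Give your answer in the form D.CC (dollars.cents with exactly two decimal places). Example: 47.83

After 1 (year_end (apply 5% annual interest)): balance=$2100.00 total_interest=$100.00
After 2 (withdraw($300)): balance=$1800.00 total_interest=$100.00
After 3 (year_end (apply 5% annual interest)): balance=$1890.00 total_interest=$190.00
After 4 (deposit($100)): balance=$1990.00 total_interest=$190.00
After 5 (month_end (apply 3% monthly interest)): balance=$2049.70 total_interest=$249.70
After 6 (year_end (apply 5% annual interest)): balance=$2152.18 total_interest=$352.18
After 7 (month_end (apply 3% monthly interest)): balance=$2216.74 total_interest=$416.74
After 8 (month_end (apply 3% monthly interest)): balance=$2283.24 total_interest=$483.24
After 9 (deposit($500)): balance=$2783.24 total_interest=$483.24
After 10 (month_end (apply 3% monthly interest)): balance=$2866.73 total_interest=$566.73

Answer: 566.73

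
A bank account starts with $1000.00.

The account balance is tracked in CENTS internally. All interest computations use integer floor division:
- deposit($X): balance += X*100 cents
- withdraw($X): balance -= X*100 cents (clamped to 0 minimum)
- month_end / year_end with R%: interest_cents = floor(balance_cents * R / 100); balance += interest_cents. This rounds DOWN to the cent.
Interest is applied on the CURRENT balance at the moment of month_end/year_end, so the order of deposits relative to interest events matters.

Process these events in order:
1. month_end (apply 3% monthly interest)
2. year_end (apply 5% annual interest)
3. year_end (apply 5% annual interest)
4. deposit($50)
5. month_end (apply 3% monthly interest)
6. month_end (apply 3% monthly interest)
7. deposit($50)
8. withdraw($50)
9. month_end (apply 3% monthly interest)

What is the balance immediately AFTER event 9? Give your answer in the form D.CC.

Answer: 1295.49

Derivation:
After 1 (month_end (apply 3% monthly interest)): balance=$1030.00 total_interest=$30.00
After 2 (year_end (apply 5% annual interest)): balance=$1081.50 total_interest=$81.50
After 3 (year_end (apply 5% annual interest)): balance=$1135.57 total_interest=$135.57
After 4 (deposit($50)): balance=$1185.57 total_interest=$135.57
After 5 (month_end (apply 3% monthly interest)): balance=$1221.13 total_interest=$171.13
After 6 (month_end (apply 3% monthly interest)): balance=$1257.76 total_interest=$207.76
After 7 (deposit($50)): balance=$1307.76 total_interest=$207.76
After 8 (withdraw($50)): balance=$1257.76 total_interest=$207.76
After 9 (month_end (apply 3% monthly interest)): balance=$1295.49 total_interest=$245.49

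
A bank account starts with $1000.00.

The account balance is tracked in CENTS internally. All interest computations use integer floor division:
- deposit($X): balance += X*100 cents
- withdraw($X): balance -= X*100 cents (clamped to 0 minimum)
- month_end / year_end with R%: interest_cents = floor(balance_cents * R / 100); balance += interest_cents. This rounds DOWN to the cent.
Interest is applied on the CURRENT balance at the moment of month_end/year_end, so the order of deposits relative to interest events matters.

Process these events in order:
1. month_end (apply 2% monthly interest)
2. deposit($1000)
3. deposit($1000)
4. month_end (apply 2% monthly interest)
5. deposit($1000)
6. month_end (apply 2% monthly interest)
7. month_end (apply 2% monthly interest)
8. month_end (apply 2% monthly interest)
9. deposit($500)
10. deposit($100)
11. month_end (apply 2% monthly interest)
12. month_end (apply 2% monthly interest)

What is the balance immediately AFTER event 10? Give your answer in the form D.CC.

After 1 (month_end (apply 2% monthly interest)): balance=$1020.00 total_interest=$20.00
After 2 (deposit($1000)): balance=$2020.00 total_interest=$20.00
After 3 (deposit($1000)): balance=$3020.00 total_interest=$20.00
After 4 (month_end (apply 2% monthly interest)): balance=$3080.40 total_interest=$80.40
After 5 (deposit($1000)): balance=$4080.40 total_interest=$80.40
After 6 (month_end (apply 2% monthly interest)): balance=$4162.00 total_interest=$162.00
After 7 (month_end (apply 2% monthly interest)): balance=$4245.24 total_interest=$245.24
After 8 (month_end (apply 2% monthly interest)): balance=$4330.14 total_interest=$330.14
After 9 (deposit($500)): balance=$4830.14 total_interest=$330.14
After 10 (deposit($100)): balance=$4930.14 total_interest=$330.14

Answer: 4930.14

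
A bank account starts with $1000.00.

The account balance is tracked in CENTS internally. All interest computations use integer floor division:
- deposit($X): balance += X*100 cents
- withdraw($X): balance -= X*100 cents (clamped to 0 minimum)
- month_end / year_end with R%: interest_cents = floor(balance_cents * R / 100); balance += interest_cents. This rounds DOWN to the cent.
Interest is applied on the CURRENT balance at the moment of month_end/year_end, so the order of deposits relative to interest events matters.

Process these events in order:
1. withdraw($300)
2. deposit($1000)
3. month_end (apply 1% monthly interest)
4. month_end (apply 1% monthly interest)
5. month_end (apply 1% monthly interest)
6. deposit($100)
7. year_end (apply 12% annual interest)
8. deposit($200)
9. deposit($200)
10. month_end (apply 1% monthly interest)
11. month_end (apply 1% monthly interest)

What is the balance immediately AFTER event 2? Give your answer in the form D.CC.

Answer: 1700.00

Derivation:
After 1 (withdraw($300)): balance=$700.00 total_interest=$0.00
After 2 (deposit($1000)): balance=$1700.00 total_interest=$0.00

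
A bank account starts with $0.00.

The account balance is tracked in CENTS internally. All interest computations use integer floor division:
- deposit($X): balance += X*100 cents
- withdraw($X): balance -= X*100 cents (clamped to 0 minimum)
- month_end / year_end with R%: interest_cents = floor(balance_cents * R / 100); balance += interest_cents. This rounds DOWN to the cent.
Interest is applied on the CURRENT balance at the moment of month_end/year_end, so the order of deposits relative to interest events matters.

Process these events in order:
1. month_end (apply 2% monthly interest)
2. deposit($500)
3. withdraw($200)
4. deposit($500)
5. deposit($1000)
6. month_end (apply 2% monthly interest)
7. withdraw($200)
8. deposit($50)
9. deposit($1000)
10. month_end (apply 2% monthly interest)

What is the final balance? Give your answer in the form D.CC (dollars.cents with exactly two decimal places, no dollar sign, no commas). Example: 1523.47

After 1 (month_end (apply 2% monthly interest)): balance=$0.00 total_interest=$0.00
After 2 (deposit($500)): balance=$500.00 total_interest=$0.00
After 3 (withdraw($200)): balance=$300.00 total_interest=$0.00
After 4 (deposit($500)): balance=$800.00 total_interest=$0.00
After 5 (deposit($1000)): balance=$1800.00 total_interest=$0.00
After 6 (month_end (apply 2% monthly interest)): balance=$1836.00 total_interest=$36.00
After 7 (withdraw($200)): balance=$1636.00 total_interest=$36.00
After 8 (deposit($50)): balance=$1686.00 total_interest=$36.00
After 9 (deposit($1000)): balance=$2686.00 total_interest=$36.00
After 10 (month_end (apply 2% monthly interest)): balance=$2739.72 total_interest=$89.72

Answer: 2739.72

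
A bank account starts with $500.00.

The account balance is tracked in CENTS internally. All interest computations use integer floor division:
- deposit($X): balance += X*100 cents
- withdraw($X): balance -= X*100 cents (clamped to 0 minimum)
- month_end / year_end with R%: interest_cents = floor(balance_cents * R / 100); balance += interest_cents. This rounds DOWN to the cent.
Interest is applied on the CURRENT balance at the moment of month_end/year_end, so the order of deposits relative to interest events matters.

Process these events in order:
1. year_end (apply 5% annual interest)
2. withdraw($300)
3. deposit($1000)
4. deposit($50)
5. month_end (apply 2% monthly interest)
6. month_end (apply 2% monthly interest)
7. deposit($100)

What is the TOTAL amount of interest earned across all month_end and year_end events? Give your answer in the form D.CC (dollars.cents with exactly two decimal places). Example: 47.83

After 1 (year_end (apply 5% annual interest)): balance=$525.00 total_interest=$25.00
After 2 (withdraw($300)): balance=$225.00 total_interest=$25.00
After 3 (deposit($1000)): balance=$1225.00 total_interest=$25.00
After 4 (deposit($50)): balance=$1275.00 total_interest=$25.00
After 5 (month_end (apply 2% monthly interest)): balance=$1300.50 total_interest=$50.50
After 6 (month_end (apply 2% monthly interest)): balance=$1326.51 total_interest=$76.51
After 7 (deposit($100)): balance=$1426.51 total_interest=$76.51

Answer: 76.51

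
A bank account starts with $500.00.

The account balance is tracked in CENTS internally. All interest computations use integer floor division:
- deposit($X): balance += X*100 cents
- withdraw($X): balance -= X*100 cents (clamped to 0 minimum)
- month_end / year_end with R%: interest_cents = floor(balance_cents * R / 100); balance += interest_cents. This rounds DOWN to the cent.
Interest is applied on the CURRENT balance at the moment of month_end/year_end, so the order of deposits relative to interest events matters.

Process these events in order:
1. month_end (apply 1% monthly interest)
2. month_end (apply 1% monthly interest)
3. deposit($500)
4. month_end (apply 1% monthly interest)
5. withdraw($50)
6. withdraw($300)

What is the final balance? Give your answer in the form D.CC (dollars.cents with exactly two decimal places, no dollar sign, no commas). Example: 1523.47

Answer: 670.15

Derivation:
After 1 (month_end (apply 1% monthly interest)): balance=$505.00 total_interest=$5.00
After 2 (month_end (apply 1% monthly interest)): balance=$510.05 total_interest=$10.05
After 3 (deposit($500)): balance=$1010.05 total_interest=$10.05
After 4 (month_end (apply 1% monthly interest)): balance=$1020.15 total_interest=$20.15
After 5 (withdraw($50)): balance=$970.15 total_interest=$20.15
After 6 (withdraw($300)): balance=$670.15 total_interest=$20.15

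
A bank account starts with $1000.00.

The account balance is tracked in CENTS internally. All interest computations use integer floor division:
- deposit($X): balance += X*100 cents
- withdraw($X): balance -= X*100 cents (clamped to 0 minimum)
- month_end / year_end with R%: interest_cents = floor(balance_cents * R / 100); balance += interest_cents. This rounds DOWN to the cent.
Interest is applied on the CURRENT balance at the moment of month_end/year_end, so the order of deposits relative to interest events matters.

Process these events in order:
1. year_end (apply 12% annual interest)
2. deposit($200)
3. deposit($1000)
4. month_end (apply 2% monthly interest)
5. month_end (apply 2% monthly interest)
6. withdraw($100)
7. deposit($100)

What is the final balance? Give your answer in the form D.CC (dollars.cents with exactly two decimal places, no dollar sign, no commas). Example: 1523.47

After 1 (year_end (apply 12% annual interest)): balance=$1120.00 total_interest=$120.00
After 2 (deposit($200)): balance=$1320.00 total_interest=$120.00
After 3 (deposit($1000)): balance=$2320.00 total_interest=$120.00
After 4 (month_end (apply 2% monthly interest)): balance=$2366.40 total_interest=$166.40
After 5 (month_end (apply 2% monthly interest)): balance=$2413.72 total_interest=$213.72
After 6 (withdraw($100)): balance=$2313.72 total_interest=$213.72
After 7 (deposit($100)): balance=$2413.72 total_interest=$213.72

Answer: 2413.72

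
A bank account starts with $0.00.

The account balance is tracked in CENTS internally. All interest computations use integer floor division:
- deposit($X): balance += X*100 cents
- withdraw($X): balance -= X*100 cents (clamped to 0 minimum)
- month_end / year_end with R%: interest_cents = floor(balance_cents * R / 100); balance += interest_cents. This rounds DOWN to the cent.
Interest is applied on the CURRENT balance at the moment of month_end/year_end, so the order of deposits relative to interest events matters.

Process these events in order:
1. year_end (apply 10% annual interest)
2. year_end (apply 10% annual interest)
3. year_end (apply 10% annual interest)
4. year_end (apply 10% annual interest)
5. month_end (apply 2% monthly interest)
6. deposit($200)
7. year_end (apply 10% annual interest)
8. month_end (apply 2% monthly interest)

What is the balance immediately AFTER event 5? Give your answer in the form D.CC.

After 1 (year_end (apply 10% annual interest)): balance=$0.00 total_interest=$0.00
After 2 (year_end (apply 10% annual interest)): balance=$0.00 total_interest=$0.00
After 3 (year_end (apply 10% annual interest)): balance=$0.00 total_interest=$0.00
After 4 (year_end (apply 10% annual interest)): balance=$0.00 total_interest=$0.00
After 5 (month_end (apply 2% monthly interest)): balance=$0.00 total_interest=$0.00

Answer: 0.00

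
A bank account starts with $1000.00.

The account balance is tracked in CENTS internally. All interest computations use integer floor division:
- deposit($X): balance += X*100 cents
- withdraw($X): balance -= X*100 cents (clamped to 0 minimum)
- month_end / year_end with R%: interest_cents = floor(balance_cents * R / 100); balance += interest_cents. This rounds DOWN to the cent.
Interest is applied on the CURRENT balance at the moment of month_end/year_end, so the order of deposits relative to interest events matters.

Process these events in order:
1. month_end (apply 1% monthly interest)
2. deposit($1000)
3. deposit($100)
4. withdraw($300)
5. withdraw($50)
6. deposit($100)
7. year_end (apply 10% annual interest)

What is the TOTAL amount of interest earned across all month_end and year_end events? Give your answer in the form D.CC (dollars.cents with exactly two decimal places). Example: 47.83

Answer: 196.00

Derivation:
After 1 (month_end (apply 1% monthly interest)): balance=$1010.00 total_interest=$10.00
After 2 (deposit($1000)): balance=$2010.00 total_interest=$10.00
After 3 (deposit($100)): balance=$2110.00 total_interest=$10.00
After 4 (withdraw($300)): balance=$1810.00 total_interest=$10.00
After 5 (withdraw($50)): balance=$1760.00 total_interest=$10.00
After 6 (deposit($100)): balance=$1860.00 total_interest=$10.00
After 7 (year_end (apply 10% annual interest)): balance=$2046.00 total_interest=$196.00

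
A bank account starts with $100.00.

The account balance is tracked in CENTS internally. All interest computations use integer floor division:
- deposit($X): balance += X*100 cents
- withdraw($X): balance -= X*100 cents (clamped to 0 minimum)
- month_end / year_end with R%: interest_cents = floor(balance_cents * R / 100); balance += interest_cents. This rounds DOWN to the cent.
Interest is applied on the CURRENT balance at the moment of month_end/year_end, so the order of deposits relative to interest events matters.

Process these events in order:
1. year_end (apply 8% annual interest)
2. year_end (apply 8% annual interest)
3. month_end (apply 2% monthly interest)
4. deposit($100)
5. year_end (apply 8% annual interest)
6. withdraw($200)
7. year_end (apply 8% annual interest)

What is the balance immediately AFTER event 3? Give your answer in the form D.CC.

Answer: 118.97

Derivation:
After 1 (year_end (apply 8% annual interest)): balance=$108.00 total_interest=$8.00
After 2 (year_end (apply 8% annual interest)): balance=$116.64 total_interest=$16.64
After 3 (month_end (apply 2% monthly interest)): balance=$118.97 total_interest=$18.97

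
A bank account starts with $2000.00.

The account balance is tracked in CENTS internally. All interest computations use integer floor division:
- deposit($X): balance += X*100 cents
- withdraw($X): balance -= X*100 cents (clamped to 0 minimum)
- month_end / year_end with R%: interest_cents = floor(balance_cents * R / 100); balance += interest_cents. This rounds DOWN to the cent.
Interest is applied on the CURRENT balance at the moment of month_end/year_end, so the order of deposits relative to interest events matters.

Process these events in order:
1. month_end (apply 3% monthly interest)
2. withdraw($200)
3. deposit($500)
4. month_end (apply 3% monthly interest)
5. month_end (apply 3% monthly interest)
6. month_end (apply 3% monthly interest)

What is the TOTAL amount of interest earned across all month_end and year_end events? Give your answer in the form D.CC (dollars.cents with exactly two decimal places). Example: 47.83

After 1 (month_end (apply 3% monthly interest)): balance=$2060.00 total_interest=$60.00
After 2 (withdraw($200)): balance=$1860.00 total_interest=$60.00
After 3 (deposit($500)): balance=$2360.00 total_interest=$60.00
After 4 (month_end (apply 3% monthly interest)): balance=$2430.80 total_interest=$130.80
After 5 (month_end (apply 3% monthly interest)): balance=$2503.72 total_interest=$203.72
After 6 (month_end (apply 3% monthly interest)): balance=$2578.83 total_interest=$278.83

Answer: 278.83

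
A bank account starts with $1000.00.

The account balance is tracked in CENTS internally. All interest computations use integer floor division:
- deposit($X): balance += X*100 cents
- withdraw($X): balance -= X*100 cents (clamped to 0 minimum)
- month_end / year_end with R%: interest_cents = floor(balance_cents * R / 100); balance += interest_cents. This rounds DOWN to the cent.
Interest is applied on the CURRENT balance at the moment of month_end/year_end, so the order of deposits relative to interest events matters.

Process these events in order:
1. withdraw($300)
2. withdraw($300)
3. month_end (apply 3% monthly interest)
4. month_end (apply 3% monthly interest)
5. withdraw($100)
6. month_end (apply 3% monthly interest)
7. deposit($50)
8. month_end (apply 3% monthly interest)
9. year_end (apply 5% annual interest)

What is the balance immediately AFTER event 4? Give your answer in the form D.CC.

After 1 (withdraw($300)): balance=$700.00 total_interest=$0.00
After 2 (withdraw($300)): balance=$400.00 total_interest=$0.00
After 3 (month_end (apply 3% monthly interest)): balance=$412.00 total_interest=$12.00
After 4 (month_end (apply 3% monthly interest)): balance=$424.36 total_interest=$24.36

Answer: 424.36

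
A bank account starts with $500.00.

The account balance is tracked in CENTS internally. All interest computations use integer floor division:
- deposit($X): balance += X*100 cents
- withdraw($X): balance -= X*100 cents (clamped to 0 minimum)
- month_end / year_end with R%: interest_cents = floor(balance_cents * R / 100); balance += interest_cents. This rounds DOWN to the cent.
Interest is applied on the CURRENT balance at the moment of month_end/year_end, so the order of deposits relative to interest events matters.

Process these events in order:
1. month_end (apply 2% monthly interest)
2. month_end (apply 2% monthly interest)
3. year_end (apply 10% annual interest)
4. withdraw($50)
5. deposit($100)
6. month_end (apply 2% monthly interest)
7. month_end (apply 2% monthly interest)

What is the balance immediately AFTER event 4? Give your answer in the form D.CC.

Answer: 522.22

Derivation:
After 1 (month_end (apply 2% monthly interest)): balance=$510.00 total_interest=$10.00
After 2 (month_end (apply 2% monthly interest)): balance=$520.20 total_interest=$20.20
After 3 (year_end (apply 10% annual interest)): balance=$572.22 total_interest=$72.22
After 4 (withdraw($50)): balance=$522.22 total_interest=$72.22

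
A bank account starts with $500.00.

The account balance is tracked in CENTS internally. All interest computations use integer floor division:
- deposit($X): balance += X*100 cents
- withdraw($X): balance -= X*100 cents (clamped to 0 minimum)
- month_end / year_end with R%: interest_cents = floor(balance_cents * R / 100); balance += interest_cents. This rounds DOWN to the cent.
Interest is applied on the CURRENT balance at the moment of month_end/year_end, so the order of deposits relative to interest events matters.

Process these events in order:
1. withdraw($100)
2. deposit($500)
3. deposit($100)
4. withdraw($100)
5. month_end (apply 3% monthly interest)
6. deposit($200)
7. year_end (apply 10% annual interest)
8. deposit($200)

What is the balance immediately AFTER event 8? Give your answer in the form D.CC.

After 1 (withdraw($100)): balance=$400.00 total_interest=$0.00
After 2 (deposit($500)): balance=$900.00 total_interest=$0.00
After 3 (deposit($100)): balance=$1000.00 total_interest=$0.00
After 4 (withdraw($100)): balance=$900.00 total_interest=$0.00
After 5 (month_end (apply 3% monthly interest)): balance=$927.00 total_interest=$27.00
After 6 (deposit($200)): balance=$1127.00 total_interest=$27.00
After 7 (year_end (apply 10% annual interest)): balance=$1239.70 total_interest=$139.70
After 8 (deposit($200)): balance=$1439.70 total_interest=$139.70

Answer: 1439.70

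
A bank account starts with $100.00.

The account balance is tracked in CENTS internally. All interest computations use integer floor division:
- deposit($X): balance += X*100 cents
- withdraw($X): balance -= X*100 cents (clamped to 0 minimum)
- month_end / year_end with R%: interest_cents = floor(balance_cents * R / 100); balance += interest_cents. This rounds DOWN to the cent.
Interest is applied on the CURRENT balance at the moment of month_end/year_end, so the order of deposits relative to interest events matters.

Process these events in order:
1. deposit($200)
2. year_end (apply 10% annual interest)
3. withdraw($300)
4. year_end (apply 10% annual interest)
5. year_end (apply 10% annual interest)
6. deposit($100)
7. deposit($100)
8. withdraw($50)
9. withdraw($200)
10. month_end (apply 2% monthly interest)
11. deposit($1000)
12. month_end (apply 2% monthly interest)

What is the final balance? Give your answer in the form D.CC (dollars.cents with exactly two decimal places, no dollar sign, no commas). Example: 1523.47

After 1 (deposit($200)): balance=$300.00 total_interest=$0.00
After 2 (year_end (apply 10% annual interest)): balance=$330.00 total_interest=$30.00
After 3 (withdraw($300)): balance=$30.00 total_interest=$30.00
After 4 (year_end (apply 10% annual interest)): balance=$33.00 total_interest=$33.00
After 5 (year_end (apply 10% annual interest)): balance=$36.30 total_interest=$36.30
After 6 (deposit($100)): balance=$136.30 total_interest=$36.30
After 7 (deposit($100)): balance=$236.30 total_interest=$36.30
After 8 (withdraw($50)): balance=$186.30 total_interest=$36.30
After 9 (withdraw($200)): balance=$0.00 total_interest=$36.30
After 10 (month_end (apply 2% monthly interest)): balance=$0.00 total_interest=$36.30
After 11 (deposit($1000)): balance=$1000.00 total_interest=$36.30
After 12 (month_end (apply 2% monthly interest)): balance=$1020.00 total_interest=$56.30

Answer: 1020.00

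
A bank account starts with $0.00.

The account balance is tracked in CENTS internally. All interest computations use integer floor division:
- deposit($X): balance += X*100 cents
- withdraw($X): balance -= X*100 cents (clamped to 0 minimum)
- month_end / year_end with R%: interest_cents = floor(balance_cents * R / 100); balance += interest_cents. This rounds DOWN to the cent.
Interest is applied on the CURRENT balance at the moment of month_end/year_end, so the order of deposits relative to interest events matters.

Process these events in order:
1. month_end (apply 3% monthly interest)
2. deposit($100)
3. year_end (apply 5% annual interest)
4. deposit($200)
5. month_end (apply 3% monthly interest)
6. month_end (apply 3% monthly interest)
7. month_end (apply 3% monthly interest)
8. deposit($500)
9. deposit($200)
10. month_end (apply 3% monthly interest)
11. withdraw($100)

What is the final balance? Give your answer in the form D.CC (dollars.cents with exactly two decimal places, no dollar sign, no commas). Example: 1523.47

After 1 (month_end (apply 3% monthly interest)): balance=$0.00 total_interest=$0.00
After 2 (deposit($100)): balance=$100.00 total_interest=$0.00
After 3 (year_end (apply 5% annual interest)): balance=$105.00 total_interest=$5.00
After 4 (deposit($200)): balance=$305.00 total_interest=$5.00
After 5 (month_end (apply 3% monthly interest)): balance=$314.15 total_interest=$14.15
After 6 (month_end (apply 3% monthly interest)): balance=$323.57 total_interest=$23.57
After 7 (month_end (apply 3% monthly interest)): balance=$333.27 total_interest=$33.27
After 8 (deposit($500)): balance=$833.27 total_interest=$33.27
After 9 (deposit($200)): balance=$1033.27 total_interest=$33.27
After 10 (month_end (apply 3% monthly interest)): balance=$1064.26 total_interest=$64.26
After 11 (withdraw($100)): balance=$964.26 total_interest=$64.26

Answer: 964.26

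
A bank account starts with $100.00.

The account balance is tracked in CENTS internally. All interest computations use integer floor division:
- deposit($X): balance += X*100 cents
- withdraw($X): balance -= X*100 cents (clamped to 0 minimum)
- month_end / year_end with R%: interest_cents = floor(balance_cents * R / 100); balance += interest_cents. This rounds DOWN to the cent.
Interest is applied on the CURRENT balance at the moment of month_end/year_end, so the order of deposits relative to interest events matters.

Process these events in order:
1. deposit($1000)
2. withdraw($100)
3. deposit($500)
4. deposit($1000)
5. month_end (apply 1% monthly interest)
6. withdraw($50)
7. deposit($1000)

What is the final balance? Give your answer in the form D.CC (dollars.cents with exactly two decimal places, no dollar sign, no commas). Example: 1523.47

After 1 (deposit($1000)): balance=$1100.00 total_interest=$0.00
After 2 (withdraw($100)): balance=$1000.00 total_interest=$0.00
After 3 (deposit($500)): balance=$1500.00 total_interest=$0.00
After 4 (deposit($1000)): balance=$2500.00 total_interest=$0.00
After 5 (month_end (apply 1% monthly interest)): balance=$2525.00 total_interest=$25.00
After 6 (withdraw($50)): balance=$2475.00 total_interest=$25.00
After 7 (deposit($1000)): balance=$3475.00 total_interest=$25.00

Answer: 3475.00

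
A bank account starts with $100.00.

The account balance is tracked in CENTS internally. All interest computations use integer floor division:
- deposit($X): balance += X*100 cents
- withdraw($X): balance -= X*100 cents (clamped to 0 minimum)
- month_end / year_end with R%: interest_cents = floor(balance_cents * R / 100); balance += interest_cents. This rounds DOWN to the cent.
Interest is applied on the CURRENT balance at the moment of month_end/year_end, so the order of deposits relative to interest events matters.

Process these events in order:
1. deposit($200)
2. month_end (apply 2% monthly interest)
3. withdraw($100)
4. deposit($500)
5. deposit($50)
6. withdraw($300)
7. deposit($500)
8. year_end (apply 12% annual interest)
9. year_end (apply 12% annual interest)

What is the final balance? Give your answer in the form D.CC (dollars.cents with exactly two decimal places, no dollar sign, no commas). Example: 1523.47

After 1 (deposit($200)): balance=$300.00 total_interest=$0.00
After 2 (month_end (apply 2% monthly interest)): balance=$306.00 total_interest=$6.00
After 3 (withdraw($100)): balance=$206.00 total_interest=$6.00
After 4 (deposit($500)): balance=$706.00 total_interest=$6.00
After 5 (deposit($50)): balance=$756.00 total_interest=$6.00
After 6 (withdraw($300)): balance=$456.00 total_interest=$6.00
After 7 (deposit($500)): balance=$956.00 total_interest=$6.00
After 8 (year_end (apply 12% annual interest)): balance=$1070.72 total_interest=$120.72
After 9 (year_end (apply 12% annual interest)): balance=$1199.20 total_interest=$249.20

Answer: 1199.20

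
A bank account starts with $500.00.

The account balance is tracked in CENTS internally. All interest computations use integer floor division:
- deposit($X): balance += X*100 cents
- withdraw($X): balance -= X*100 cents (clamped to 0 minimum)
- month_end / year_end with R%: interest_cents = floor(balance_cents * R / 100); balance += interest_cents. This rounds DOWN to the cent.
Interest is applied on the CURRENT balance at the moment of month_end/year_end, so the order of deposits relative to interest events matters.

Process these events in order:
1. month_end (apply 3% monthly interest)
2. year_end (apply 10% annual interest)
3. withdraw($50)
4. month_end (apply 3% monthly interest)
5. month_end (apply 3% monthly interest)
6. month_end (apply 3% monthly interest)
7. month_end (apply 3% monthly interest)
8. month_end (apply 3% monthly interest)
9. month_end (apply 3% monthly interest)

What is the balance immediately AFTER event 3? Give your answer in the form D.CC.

Answer: 516.50

Derivation:
After 1 (month_end (apply 3% monthly interest)): balance=$515.00 total_interest=$15.00
After 2 (year_end (apply 10% annual interest)): balance=$566.50 total_interest=$66.50
After 3 (withdraw($50)): balance=$516.50 total_interest=$66.50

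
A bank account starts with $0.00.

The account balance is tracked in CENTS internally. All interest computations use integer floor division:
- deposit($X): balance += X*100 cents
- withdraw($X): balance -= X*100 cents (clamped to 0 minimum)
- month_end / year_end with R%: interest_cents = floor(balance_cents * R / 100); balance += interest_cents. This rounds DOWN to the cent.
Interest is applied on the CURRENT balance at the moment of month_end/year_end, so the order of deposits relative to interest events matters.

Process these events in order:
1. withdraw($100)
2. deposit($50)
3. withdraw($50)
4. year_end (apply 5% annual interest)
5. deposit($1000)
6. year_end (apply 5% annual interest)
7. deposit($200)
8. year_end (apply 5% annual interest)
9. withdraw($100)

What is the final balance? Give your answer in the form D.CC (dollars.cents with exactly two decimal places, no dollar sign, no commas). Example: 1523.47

After 1 (withdraw($100)): balance=$0.00 total_interest=$0.00
After 2 (deposit($50)): balance=$50.00 total_interest=$0.00
After 3 (withdraw($50)): balance=$0.00 total_interest=$0.00
After 4 (year_end (apply 5% annual interest)): balance=$0.00 total_interest=$0.00
After 5 (deposit($1000)): balance=$1000.00 total_interest=$0.00
After 6 (year_end (apply 5% annual interest)): balance=$1050.00 total_interest=$50.00
After 7 (deposit($200)): balance=$1250.00 total_interest=$50.00
After 8 (year_end (apply 5% annual interest)): balance=$1312.50 total_interest=$112.50
After 9 (withdraw($100)): balance=$1212.50 total_interest=$112.50

Answer: 1212.50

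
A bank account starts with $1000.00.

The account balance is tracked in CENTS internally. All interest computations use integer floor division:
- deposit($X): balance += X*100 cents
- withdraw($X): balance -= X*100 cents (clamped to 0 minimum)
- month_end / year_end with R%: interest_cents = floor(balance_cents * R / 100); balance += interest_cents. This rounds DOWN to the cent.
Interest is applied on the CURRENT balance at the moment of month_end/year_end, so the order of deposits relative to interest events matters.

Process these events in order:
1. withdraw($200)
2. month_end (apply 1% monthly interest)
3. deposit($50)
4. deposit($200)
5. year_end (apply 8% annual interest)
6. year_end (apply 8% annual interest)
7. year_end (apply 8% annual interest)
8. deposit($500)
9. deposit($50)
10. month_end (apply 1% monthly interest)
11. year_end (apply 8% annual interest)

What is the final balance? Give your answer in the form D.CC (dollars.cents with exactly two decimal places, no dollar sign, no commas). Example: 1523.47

After 1 (withdraw($200)): balance=$800.00 total_interest=$0.00
After 2 (month_end (apply 1% monthly interest)): balance=$808.00 total_interest=$8.00
After 3 (deposit($50)): balance=$858.00 total_interest=$8.00
After 4 (deposit($200)): balance=$1058.00 total_interest=$8.00
After 5 (year_end (apply 8% annual interest)): balance=$1142.64 total_interest=$92.64
After 6 (year_end (apply 8% annual interest)): balance=$1234.05 total_interest=$184.05
After 7 (year_end (apply 8% annual interest)): balance=$1332.77 total_interest=$282.77
After 8 (deposit($500)): balance=$1832.77 total_interest=$282.77
After 9 (deposit($50)): balance=$1882.77 total_interest=$282.77
After 10 (month_end (apply 1% monthly interest)): balance=$1901.59 total_interest=$301.59
After 11 (year_end (apply 8% annual interest)): balance=$2053.71 total_interest=$453.71

Answer: 2053.71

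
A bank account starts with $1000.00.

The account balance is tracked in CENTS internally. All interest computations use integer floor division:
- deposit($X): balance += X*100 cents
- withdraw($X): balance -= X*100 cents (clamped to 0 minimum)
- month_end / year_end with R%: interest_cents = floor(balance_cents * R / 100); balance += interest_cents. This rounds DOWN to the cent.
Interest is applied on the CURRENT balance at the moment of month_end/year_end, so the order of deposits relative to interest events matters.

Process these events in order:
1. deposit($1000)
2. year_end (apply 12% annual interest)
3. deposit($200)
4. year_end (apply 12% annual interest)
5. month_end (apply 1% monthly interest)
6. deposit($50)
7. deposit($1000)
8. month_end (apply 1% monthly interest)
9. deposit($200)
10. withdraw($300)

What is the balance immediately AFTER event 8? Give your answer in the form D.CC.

After 1 (deposit($1000)): balance=$2000.00 total_interest=$0.00
After 2 (year_end (apply 12% annual interest)): balance=$2240.00 total_interest=$240.00
After 3 (deposit($200)): balance=$2440.00 total_interest=$240.00
After 4 (year_end (apply 12% annual interest)): balance=$2732.80 total_interest=$532.80
After 5 (month_end (apply 1% monthly interest)): balance=$2760.12 total_interest=$560.12
After 6 (deposit($50)): balance=$2810.12 total_interest=$560.12
After 7 (deposit($1000)): balance=$3810.12 total_interest=$560.12
After 8 (month_end (apply 1% monthly interest)): balance=$3848.22 total_interest=$598.22

Answer: 3848.22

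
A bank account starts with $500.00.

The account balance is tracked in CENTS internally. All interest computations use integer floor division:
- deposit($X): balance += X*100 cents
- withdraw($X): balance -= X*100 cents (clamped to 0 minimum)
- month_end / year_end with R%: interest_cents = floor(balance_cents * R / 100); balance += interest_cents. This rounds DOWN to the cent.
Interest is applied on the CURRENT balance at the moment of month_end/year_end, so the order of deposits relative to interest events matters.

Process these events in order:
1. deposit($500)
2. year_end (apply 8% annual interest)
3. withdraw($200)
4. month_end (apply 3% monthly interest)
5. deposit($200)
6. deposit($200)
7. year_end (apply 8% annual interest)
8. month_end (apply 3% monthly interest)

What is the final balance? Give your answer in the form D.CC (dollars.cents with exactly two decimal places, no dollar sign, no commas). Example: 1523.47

After 1 (deposit($500)): balance=$1000.00 total_interest=$0.00
After 2 (year_end (apply 8% annual interest)): balance=$1080.00 total_interest=$80.00
After 3 (withdraw($200)): balance=$880.00 total_interest=$80.00
After 4 (month_end (apply 3% monthly interest)): balance=$906.40 total_interest=$106.40
After 5 (deposit($200)): balance=$1106.40 total_interest=$106.40
After 6 (deposit($200)): balance=$1306.40 total_interest=$106.40
After 7 (year_end (apply 8% annual interest)): balance=$1410.91 total_interest=$210.91
After 8 (month_end (apply 3% monthly interest)): balance=$1453.23 total_interest=$253.23

Answer: 1453.23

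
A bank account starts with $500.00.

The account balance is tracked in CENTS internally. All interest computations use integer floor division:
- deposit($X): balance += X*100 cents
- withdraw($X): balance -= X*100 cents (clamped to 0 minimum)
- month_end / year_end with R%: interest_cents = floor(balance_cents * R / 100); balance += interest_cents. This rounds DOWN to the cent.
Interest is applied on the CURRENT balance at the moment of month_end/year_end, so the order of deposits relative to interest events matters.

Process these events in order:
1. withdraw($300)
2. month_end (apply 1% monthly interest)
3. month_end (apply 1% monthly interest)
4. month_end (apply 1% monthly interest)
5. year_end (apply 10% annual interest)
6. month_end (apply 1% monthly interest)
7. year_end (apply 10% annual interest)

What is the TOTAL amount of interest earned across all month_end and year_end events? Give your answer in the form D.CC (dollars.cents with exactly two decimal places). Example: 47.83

Answer: 51.81

Derivation:
After 1 (withdraw($300)): balance=$200.00 total_interest=$0.00
After 2 (month_end (apply 1% monthly interest)): balance=$202.00 total_interest=$2.00
After 3 (month_end (apply 1% monthly interest)): balance=$204.02 total_interest=$4.02
After 4 (month_end (apply 1% monthly interest)): balance=$206.06 total_interest=$6.06
After 5 (year_end (apply 10% annual interest)): balance=$226.66 total_interest=$26.66
After 6 (month_end (apply 1% monthly interest)): balance=$228.92 total_interest=$28.92
After 7 (year_end (apply 10% annual interest)): balance=$251.81 total_interest=$51.81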